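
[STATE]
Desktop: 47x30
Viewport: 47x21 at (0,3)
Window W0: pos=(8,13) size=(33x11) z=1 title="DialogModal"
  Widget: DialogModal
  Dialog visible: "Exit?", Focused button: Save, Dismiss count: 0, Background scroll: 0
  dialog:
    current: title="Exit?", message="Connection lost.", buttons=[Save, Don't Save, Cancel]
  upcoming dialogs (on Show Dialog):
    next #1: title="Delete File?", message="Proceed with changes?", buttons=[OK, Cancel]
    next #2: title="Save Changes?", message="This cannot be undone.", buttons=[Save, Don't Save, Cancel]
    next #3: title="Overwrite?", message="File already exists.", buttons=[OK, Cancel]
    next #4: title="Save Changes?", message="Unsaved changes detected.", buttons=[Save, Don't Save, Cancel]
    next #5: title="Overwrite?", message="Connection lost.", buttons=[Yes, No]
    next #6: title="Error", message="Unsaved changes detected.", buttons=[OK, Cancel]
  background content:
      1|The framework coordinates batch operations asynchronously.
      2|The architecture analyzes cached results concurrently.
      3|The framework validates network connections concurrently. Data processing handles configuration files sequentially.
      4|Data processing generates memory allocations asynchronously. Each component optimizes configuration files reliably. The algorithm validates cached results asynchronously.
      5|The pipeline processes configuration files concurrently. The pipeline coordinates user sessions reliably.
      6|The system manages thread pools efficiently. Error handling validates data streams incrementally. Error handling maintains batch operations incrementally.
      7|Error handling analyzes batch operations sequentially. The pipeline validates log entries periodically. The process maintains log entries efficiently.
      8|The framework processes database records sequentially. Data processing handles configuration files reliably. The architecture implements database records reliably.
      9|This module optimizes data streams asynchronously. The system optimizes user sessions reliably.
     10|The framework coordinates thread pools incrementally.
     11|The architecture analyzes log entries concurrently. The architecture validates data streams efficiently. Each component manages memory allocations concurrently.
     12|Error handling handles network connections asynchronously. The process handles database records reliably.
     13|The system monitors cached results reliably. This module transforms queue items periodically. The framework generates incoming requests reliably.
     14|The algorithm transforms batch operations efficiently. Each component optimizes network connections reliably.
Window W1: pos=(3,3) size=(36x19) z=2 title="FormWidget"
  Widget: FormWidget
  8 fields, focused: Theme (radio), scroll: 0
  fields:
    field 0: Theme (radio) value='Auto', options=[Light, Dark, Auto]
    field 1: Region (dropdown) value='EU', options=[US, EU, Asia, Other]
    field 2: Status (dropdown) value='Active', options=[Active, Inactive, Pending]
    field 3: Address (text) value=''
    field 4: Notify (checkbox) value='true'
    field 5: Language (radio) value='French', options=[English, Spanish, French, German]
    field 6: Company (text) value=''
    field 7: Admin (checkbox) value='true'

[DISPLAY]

   ┏━━━━━━━━━━━━━━━━━━━━━━━━━━━━━━━━━━┓        
   ┃ FormWidget                       ┃        
   ┠──────────────────────────────────┨        
   ┃> Theme:      ( ) Light  ( ) Dark ┃        
   ┃  Region:     [EU               ▼]┃        
   ┃  Status:     [Active           ▼]┃        
   ┃  Address:    [                  ]┃        
   ┃  Notify:     [x]                 ┃        
   ┃  Language:   ( ) English  ( ) Spa┃        
   ┃  Company:    [                  ]┃        
   ┃  Admin:      [x]                 ┃━┓      
   ┃                                  ┃ ┃      
   ┃                                  ┃─┨      
   ┃                                  ┃h┃      
   ┃                                  ┃e┃      
   ┃                                  ┃k┃      
   ┃                                  ┃r┃      
   ┃                                  ┃r┃      
   ┗━━━━━━━━━━━━━━━━━━━━━━━━━━━━━━━━━━┛s┃      
        ┃Error handling analyzes batch o┃      
        ┗━━━━━━━━━━━━━━━━━━━━━━━━━━━━━━━┛      


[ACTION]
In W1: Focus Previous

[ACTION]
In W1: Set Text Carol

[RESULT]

   ┏━━━━━━━━━━━━━━━━━━━━━━━━━━━━━━━━━━┓        
   ┃ FormWidget                       ┃        
   ┠──────────────────────────────────┨        
   ┃  Theme:      ( ) Light  ( ) Dark ┃        
   ┃  Region:     [EU               ▼]┃        
   ┃  Status:     [Active           ▼]┃        
   ┃  Address:    [                  ]┃        
   ┃  Notify:     [x]                 ┃        
   ┃  Language:   ( ) English  ( ) Spa┃        
   ┃  Company:    [                  ]┃        
   ┃> Admin:      [x]                 ┃━┓      
   ┃                                  ┃ ┃      
   ┃                                  ┃─┨      
   ┃                                  ┃h┃      
   ┃                                  ┃e┃      
   ┃                                  ┃k┃      
   ┃                                  ┃r┃      
   ┃                                  ┃r┃      
   ┗━━━━━━━━━━━━━━━━━━━━━━━━━━━━━━━━━━┛s┃      
        ┃Error handling analyzes batch o┃      
        ┗━━━━━━━━━━━━━━━━━━━━━━━━━━━━━━━┛      


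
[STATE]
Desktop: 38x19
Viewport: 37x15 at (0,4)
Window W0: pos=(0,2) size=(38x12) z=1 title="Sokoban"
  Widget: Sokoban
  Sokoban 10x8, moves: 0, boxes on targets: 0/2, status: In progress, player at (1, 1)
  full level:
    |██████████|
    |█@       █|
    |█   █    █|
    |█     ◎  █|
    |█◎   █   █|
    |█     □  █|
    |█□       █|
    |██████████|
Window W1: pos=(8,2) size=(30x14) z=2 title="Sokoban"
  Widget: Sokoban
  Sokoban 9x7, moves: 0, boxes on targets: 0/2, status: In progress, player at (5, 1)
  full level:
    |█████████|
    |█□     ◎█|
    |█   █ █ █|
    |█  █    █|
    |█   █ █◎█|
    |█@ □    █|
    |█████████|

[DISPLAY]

┠───────┠────────────────────────────
┃███████┃█████████                   
┃█@     ┃█□     ◎█                   
┃█   █  ┃█   █ █ █                   
┃█     ◎┃█  █    █                   
┃█◎   █ ┃█   █ █◎█                   
┃█     □┃█@ □    █                   
┃█□     ┃█████████                   
┃███████┃Moves: 0  0/2               
┗━━━━━━━┃                            
        ┃                            
        ┗━━━━━━━━━━━━━━━━━━━━━━━━━━━━
                                     
                                     
                                     


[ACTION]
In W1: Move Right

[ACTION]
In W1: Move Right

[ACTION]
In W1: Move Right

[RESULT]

┠───────┠────────────────────────────
┃███████┃█████████                   
┃█@     ┃█□     ◎█                   
┃█   █  ┃█   █ █ █                   
┃█     ◎┃█  █    █                   
┃█◎   █ ┃█   █ █◎█                   
┃█     □┃█   @□  █                   
┃█□     ┃█████████                   
┃███████┃Moves: 3  0/2               
┗━━━━━━━┃                            
        ┃                            
        ┗━━━━━━━━━━━━━━━━━━━━━━━━━━━━
                                     
                                     
                                     


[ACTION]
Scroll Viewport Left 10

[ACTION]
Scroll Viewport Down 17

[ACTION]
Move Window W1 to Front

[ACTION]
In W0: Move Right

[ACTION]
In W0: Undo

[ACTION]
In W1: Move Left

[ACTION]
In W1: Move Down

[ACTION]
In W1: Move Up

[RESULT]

┠───────┠────────────────────────────
┃███████┃█████████                   
┃█@     ┃█□     ◎█                   
┃█   █  ┃█   █ █ █                   
┃█     ◎┃█  █    █                   
┃█◎   █ ┃█  @█ █◎█                   
┃█     □┃█    □  █                   
┃█□     ┃█████████                   
┃███████┃Moves: 5  0/2               
┗━━━━━━━┃                            
        ┃                            
        ┗━━━━━━━━━━━━━━━━━━━━━━━━━━━━
                                     
                                     
                                     


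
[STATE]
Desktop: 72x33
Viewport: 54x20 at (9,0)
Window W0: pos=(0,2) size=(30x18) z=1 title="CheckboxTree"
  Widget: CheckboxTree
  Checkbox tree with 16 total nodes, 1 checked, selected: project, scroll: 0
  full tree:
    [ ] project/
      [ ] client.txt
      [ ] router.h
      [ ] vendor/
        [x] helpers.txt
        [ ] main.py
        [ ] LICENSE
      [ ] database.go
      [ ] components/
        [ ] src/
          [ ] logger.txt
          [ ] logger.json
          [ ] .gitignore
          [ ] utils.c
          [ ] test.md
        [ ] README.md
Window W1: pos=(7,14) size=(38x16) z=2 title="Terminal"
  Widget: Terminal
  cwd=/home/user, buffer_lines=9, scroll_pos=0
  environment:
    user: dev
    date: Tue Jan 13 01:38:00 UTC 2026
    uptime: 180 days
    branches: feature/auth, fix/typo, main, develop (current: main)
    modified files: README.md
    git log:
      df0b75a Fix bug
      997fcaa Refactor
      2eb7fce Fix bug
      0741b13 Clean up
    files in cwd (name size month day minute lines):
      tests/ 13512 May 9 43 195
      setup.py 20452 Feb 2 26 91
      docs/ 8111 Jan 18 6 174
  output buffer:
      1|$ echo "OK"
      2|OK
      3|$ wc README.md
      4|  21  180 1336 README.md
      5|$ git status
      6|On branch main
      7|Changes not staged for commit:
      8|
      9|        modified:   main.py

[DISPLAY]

                                                      
                                                      
━━━━━━━━━━━━━━━━━━━━┓                                 
xTree               ┃                                 
────────────────────┨                                 
ject/               ┃                                 
lient.txt           ┃                                 
outer.h             ┃                                 
endor/              ┃                                 
 helpers.txt        ┃                                 
 main.py            ┃                                 
 LICENSE            ┃                                 
atabase.go          ┃                                 
omponents/          ┃                                 
━━━━━━━━━━━━━━━━━━━━━━━━━━━━━━━━━━━┓                  
Terminal                           ┃                  
───────────────────────────────────┨                  
 echo "OK"                         ┃                  
K                                  ┃                  
 wc README.md                      ┃                  


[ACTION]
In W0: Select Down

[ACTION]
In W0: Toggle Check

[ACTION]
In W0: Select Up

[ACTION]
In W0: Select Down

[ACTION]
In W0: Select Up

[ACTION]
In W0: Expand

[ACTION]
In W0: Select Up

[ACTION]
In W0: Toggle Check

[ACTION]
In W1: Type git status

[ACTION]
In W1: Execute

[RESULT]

                                                      
                                                      
━━━━━━━━━━━━━━━━━━━━┓                                 
xTree               ┃                                 
────────────────────┨                                 
ject/               ┃                                 
lient.txt           ┃                                 
outer.h             ┃                                 
endor/              ┃                                 
 helpers.txt        ┃                                 
 main.py            ┃                                 
 LICENSE            ┃                                 
atabase.go          ┃                                 
omponents/          ┃                                 
━━━━━━━━━━━━━━━━━━━━━━━━━━━━━━━━━━━┓                  
Terminal                           ┃                  
───────────────────────────────────┨                  
 21  180 1336 README.md            ┃                  
 git status                        ┃                  
n branch main                      ┃                  


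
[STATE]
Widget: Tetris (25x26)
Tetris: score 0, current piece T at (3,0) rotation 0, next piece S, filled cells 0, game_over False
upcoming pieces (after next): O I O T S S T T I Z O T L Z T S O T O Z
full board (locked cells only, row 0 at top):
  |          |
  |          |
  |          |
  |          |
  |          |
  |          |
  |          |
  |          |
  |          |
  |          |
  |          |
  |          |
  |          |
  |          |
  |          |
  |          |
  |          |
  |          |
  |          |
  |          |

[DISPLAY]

    ▒     │Next:         
   ▒▒▒    │ ░░           
          │░░            
          │              
          │              
          │              
          │Score:        
          │0             
          │              
          │              
          │              
          │              
          │              
          │              
          │              
          │              
          │              
          │              
          │              
          │              
          │              
          │              
          │              
          │              
          │              
          │              


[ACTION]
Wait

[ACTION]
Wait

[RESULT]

          │Next:         
          │ ░░           
    ▒     │░░            
   ▒▒▒    │              
          │              
          │              
          │Score:        
          │0             
          │              
          │              
          │              
          │              
          │              
          │              
          │              
          │              
          │              
          │              
          │              
          │              
          │              
          │              
          │              
          │              
          │              
          │              


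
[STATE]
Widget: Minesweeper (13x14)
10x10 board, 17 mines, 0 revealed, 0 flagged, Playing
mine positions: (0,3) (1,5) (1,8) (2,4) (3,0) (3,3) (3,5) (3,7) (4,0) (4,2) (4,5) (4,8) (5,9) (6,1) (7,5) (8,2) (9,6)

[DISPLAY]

■■■■■■■■■■   
■■■■■■■■■■   
■■■■■■■■■■   
■■■■■■■■■■   
■■■■■■■■■■   
■■■■■■■■■■   
■■■■■■■■■■   
■■■■■■■■■■   
■■■■■■■■■■   
■■■■■■■■■■   
             
             
             
             


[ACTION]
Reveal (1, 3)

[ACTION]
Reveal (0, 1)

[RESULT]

  1■■■■■■■   
  12■■■■■■   
111■■■■■■■   
■■■■■■■■■■   
■■■■■■■■■■   
■■■■■■■■■■   
■■■■■■■■■■   
■■■■■■■■■■   
■■■■■■■■■■   
■■■■■■■■■■   
             
             
             
             


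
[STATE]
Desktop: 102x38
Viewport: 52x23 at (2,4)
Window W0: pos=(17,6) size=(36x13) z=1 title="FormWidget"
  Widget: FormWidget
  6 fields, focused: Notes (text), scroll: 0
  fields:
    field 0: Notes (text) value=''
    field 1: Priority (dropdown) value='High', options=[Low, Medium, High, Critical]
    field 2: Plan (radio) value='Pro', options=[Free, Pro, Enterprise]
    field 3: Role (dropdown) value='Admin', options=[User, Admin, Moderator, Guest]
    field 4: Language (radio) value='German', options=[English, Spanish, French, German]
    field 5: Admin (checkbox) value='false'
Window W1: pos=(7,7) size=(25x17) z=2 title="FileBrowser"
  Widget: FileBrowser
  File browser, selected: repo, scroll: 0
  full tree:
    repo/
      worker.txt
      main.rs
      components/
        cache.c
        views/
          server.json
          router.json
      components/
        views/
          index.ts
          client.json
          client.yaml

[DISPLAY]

                                                    
                                                    
               ┏━━━━━━━━━━━━━━━━━━━━━━━━━━━━━━━━━━┓ 
     ┏━━━━━━━━━━━━━━━━━━━━━━━┓                    ┃ 
     ┃ FileBrowser           ┃────────────────────┨ 
     ┠───────────────────────┨[                  ]┃ 
     ┃> [-] repo/            ┃[High             ▼]┃ 
     ┃    worker.txt         ┃( ) Free  (●) Pro  (┃ 
     ┃    main.rs            ┃[Admin            ▼]┃ 
     ┃    [+] components/    ┃( ) English  ( ) Spa┃ 
     ┃    [+] components/    ┃[ ]                 ┃ 
     ┃                       ┃                    ┃ 
     ┃                       ┃                    ┃ 
     ┃                       ┃                    ┃ 
     ┃                       ┃━━━━━━━━━━━━━━━━━━━━┛ 
     ┃                       ┃                      
     ┃                       ┃                      
     ┃                       ┃                      
     ┃                       ┃                      
     ┗━━━━━━━━━━━━━━━━━━━━━━━┛                      
                                                    
                                                    
                                                    


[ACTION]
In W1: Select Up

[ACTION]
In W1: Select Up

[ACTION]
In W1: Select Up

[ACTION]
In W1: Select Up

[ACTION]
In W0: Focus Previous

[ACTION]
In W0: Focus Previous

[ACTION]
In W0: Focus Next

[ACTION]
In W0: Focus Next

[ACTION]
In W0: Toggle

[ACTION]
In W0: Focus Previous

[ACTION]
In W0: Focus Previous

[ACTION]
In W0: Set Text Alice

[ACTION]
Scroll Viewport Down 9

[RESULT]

     ┃    [+] components/    ┃( ) English  ( ) Spa┃ 
     ┃    [+] components/    ┃[ ]                 ┃ 
     ┃                       ┃                    ┃ 
     ┃                       ┃                    ┃ 
     ┃                       ┃                    ┃ 
     ┃                       ┃━━━━━━━━━━━━━━━━━━━━┛ 
     ┃                       ┃                      
     ┃                       ┃                      
     ┃                       ┃                      
     ┃                       ┃                      
     ┗━━━━━━━━━━━━━━━━━━━━━━━┛                      
                                                    
                                                    
                                                    
                                                    
                                                    
                                                    
                                                    
                                                    
                                                    
                                                    
                                                    
                                                    


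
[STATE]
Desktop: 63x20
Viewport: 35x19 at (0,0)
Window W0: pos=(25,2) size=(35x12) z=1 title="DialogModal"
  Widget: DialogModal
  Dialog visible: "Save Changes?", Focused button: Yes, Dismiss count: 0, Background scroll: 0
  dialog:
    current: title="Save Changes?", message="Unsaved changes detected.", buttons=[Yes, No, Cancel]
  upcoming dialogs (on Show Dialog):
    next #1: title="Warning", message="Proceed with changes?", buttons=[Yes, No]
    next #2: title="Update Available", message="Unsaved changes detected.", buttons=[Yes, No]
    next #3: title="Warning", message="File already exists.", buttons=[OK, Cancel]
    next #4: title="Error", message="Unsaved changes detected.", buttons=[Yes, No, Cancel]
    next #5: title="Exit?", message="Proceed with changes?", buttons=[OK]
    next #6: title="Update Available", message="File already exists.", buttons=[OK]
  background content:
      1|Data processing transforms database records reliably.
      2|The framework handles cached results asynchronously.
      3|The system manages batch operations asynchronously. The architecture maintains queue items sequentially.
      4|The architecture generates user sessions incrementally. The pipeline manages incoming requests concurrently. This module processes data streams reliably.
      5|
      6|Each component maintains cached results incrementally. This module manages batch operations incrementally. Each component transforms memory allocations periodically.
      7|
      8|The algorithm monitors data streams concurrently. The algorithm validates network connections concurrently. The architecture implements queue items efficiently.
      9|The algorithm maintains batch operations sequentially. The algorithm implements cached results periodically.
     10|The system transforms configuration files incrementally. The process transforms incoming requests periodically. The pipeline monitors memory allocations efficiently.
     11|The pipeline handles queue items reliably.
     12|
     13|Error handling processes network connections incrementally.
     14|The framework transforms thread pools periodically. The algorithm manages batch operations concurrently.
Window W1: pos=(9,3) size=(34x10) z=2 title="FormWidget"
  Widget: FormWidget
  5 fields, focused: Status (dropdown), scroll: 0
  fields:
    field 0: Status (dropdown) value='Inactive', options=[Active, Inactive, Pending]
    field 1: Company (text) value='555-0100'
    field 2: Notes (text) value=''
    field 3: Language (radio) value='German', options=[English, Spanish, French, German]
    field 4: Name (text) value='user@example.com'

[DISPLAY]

                                   
                                   
                         ┏━━━━━━━━━
         ┏━━━━━━━━━━━━━━━━━━━━━━━━━
         ┃ FormWidget              
         ┠─────────────────────────
         ┃> Status:     [Inactive  
         ┃  Company:    [555-0100  
         ┃  Notes:      [          
         ┃  Language:   ( ) English
         ┃  Name:       [user@examp
         ┃                         
         ┗━━━━━━━━━━━━━━━━━━━━━━━━━
                         ┗━━━━━━━━━
                                   
                                   
                                   
                                   
                                   


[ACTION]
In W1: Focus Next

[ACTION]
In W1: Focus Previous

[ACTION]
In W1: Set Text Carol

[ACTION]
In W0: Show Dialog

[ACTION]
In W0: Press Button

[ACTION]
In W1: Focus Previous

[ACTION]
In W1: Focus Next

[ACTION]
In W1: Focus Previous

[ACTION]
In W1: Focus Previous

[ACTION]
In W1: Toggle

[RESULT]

                                   
                                   
                         ┏━━━━━━━━━
         ┏━━━━━━━━━━━━━━━━━━━━━━━━━
         ┃ FormWidget              
         ┠─────────────────────────
         ┃  Status:     [Inactive  
         ┃  Company:    [555-0100  
         ┃  Notes:      [          
         ┃> Language:   ( ) English
         ┃  Name:       [user@examp
         ┃                         
         ┗━━━━━━━━━━━━━━━━━━━━━━━━━
                         ┗━━━━━━━━━
                                   
                                   
                                   
                                   
                                   


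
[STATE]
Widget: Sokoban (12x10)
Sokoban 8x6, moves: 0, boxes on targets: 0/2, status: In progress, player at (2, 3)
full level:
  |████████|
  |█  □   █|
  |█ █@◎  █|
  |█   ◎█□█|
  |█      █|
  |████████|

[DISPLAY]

████████    
█  □   █    
█ █@◎  █    
█   ◎█□█    
█      █    
████████    
Moves: 0  0/
            
            
            


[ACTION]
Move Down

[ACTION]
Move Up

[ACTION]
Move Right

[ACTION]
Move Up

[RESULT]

████████    
█  □@  █    
█ █ ◎  █    
█   ◎█□█    
█      █    
████████    
Moves: 4  0/
            
            
            


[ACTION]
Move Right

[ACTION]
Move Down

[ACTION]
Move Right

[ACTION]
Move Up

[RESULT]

████████    
█  □  @█    
█ █ ◎  █    
█   ◎█□█    
█      █    
████████    
Moves: 8  0/
            
            
            


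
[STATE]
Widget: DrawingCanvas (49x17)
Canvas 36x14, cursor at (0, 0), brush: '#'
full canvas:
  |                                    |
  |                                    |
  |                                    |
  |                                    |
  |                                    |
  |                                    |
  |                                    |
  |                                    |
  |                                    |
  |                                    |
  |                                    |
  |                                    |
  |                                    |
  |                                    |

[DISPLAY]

+                                                
                                                 
                                                 
                                                 
                                                 
                                                 
                                                 
                                                 
                                                 
                                                 
                                                 
                                                 
                                                 
                                                 
                                                 
                                                 
                                                 


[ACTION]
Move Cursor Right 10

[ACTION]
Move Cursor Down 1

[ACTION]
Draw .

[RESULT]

                                                 
          .                                      
                                                 
                                                 
                                                 
                                                 
                                                 
                                                 
                                                 
                                                 
                                                 
                                                 
                                                 
                                                 
                                                 
                                                 
                                                 


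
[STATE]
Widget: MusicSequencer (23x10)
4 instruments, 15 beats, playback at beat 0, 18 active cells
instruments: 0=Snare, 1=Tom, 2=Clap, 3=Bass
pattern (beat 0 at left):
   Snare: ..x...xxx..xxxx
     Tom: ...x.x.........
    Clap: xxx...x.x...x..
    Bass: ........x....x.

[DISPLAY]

      ▼12345678901234  
 Snare··█···███··████  
   Tom···█·█·········  
  Clap███···█·█···█··  
  Bass········█····█·  
                       
                       
                       
                       
                       


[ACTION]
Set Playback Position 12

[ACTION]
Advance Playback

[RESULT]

      0123456789012▼4  
 Snare··█···███··████  
   Tom···█·█·········  
  Clap███···█·█···█··  
  Bass········█····█·  
                       
                       
                       
                       
                       


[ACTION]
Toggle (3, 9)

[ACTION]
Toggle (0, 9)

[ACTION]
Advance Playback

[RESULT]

      01234567890123▼  
 Snare··█···████·████  
   Tom···█·█·········  
  Clap███···█·█···█··  
  Bass········██···█·  
                       
                       
                       
                       
                       


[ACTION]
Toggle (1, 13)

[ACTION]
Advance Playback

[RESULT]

      ▼12345678901234  
 Snare··█···████·████  
   Tom···█·█·······█·  
  Clap███···█·█···█··  
  Bass········██···█·  
                       
                       
                       
                       
                       


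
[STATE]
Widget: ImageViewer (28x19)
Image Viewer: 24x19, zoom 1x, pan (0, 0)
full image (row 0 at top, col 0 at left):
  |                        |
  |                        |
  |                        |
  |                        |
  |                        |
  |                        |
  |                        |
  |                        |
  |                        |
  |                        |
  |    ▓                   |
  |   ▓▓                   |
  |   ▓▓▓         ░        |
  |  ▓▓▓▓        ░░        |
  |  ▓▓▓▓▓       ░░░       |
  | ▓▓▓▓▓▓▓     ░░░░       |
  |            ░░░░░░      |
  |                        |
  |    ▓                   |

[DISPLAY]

                            
                            
                            
                            
                            
                            
                            
                            
                            
                            
    ▓                       
   ▓▓                       
   ▓▓▓         ░            
  ▓▓▓▓        ░░            
  ▓▓▓▓▓       ░░░           
 ▓▓▓▓▓▓▓     ░░░░           
            ░░░░░░          
                            
    ▓                       


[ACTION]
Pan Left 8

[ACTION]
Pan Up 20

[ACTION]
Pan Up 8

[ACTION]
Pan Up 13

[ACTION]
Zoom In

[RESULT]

                            
                            
                            
                            
                            
                            
                            
                            
                            
                            
                            
                            
                            
                            
                            
                            
                            
                            
                            


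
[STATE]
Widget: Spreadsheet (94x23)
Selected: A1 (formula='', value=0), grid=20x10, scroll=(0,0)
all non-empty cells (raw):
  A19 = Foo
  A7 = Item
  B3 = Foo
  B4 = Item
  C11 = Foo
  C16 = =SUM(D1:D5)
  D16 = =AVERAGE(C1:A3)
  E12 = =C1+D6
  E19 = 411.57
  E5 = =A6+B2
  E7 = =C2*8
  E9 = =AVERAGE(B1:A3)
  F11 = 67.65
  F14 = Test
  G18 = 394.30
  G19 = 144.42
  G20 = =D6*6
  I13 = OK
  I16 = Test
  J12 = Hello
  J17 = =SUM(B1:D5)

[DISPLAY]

A1:                                                                                           
       A       B       C       D       E       F       G       H       I       J              
----------------------------------------------------------------------------------------------
  1      [0]       0       0       0       0       0       0       0       0       0          
  2        0       0       0       0       0       0       0       0       0       0          
  3        0Foo            0       0       0       0       0       0       0       0          
  4        0Item           0       0       0       0       0       0       0       0          
  5        0       0       0       0       0       0       0       0       0       0          
  6        0       0       0       0       0       0       0       0       0       0          
  7 Item           0       0       0       0       0       0       0       0       0          
  8        0       0       0       0       0       0       0       0       0       0          
  9        0       0       0       0       0       0       0       0       0       0          
 10        0       0       0       0       0       0       0       0       0       0          
 11        0       0Foo            0       0   67.65       0       0       0       0          
 12        0       0       0       0       0       0       0       0       0Hello             
 13        0       0       0       0       0       0       0       0OK             0          
 14        0       0       0       0       0Test           0       0       0       0          
 15        0       0       0       0       0       0       0       0       0       0          
 16        0       0       0       0       0       0       0       0Test           0          
 17        0       0       0       0       0       0       0       0       0       0          
 18        0       0       0       0       0       0  394.30       0       0       0          
 19 Foo            0       0       0  411.57       0  144.42       0       0       0          
 20        0       0       0       0       0       0       0       0       0       0          


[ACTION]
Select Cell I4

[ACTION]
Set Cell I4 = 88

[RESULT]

I4: 88                                                                                        
       A       B       C       D       E       F       G       H       I       J              
----------------------------------------------------------------------------------------------
  1        0       0       0       0       0       0       0       0       0       0          
  2        0       0       0       0       0       0       0       0       0       0          
  3        0Foo            0       0       0       0       0       0       0       0          
  4        0Item           0       0       0       0       0       0    [88]       0          
  5        0       0       0       0       0       0       0       0       0       0          
  6        0       0       0       0       0       0       0       0       0       0          
  7 Item           0       0       0       0       0       0       0       0       0          
  8        0       0       0       0       0       0       0       0       0       0          
  9        0       0       0       0       0       0       0       0       0       0          
 10        0       0       0       0       0       0       0       0       0       0          
 11        0       0Foo            0       0   67.65       0       0       0       0          
 12        0       0       0       0       0       0       0       0       0Hello             
 13        0       0       0       0       0       0       0       0OK             0          
 14        0       0       0       0       0Test           0       0       0       0          
 15        0       0       0       0       0       0       0       0       0       0          
 16        0       0       0       0       0       0       0       0Test           0          
 17        0       0       0       0       0       0       0       0       0       0          
 18        0       0       0       0       0       0  394.30       0       0       0          
 19 Foo            0       0       0  411.57       0  144.42       0       0       0          
 20        0       0       0       0       0       0       0       0       0       0          


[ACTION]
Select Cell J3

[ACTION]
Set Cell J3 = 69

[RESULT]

J3: 69                                                                                        
       A       B       C       D       E       F       G       H       I       J              
----------------------------------------------------------------------------------------------
  1        0       0       0       0       0       0       0       0       0       0          
  2        0       0       0       0       0       0       0       0       0       0          
  3        0Foo            0       0       0       0       0       0       0    [69]          
  4        0Item           0       0       0       0       0       0      88       0          
  5        0       0       0       0       0       0       0       0       0       0          
  6        0       0       0       0       0       0       0       0       0       0          
  7 Item           0       0       0       0       0       0       0       0       0          
  8        0       0       0       0       0       0       0       0       0       0          
  9        0       0       0       0       0       0       0       0       0       0          
 10        0       0       0       0       0       0       0       0       0       0          
 11        0       0Foo            0       0   67.65       0       0       0       0          
 12        0       0       0       0       0       0       0       0       0Hello             
 13        0       0       0       0       0       0       0       0OK             0          
 14        0       0       0       0       0Test           0       0       0       0          
 15        0       0       0       0       0       0       0       0       0       0          
 16        0       0       0       0       0       0       0       0Test           0          
 17        0       0       0       0       0       0       0       0       0       0          
 18        0       0       0       0       0       0  394.30       0       0       0          
 19 Foo            0       0       0  411.57       0  144.42       0       0       0          
 20        0       0       0       0       0       0       0       0       0       0          
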